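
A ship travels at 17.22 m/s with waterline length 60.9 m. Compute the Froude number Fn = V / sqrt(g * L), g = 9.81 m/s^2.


Formula: Fn = V / sqrt(g * L)
Step 1 — g * L = 9.81 * 60.9 = 597.429
Step 2 — sqrt(g * L) = sqrt(597.429) = 24.442361
Step 3 — Fn = 17.22 / 24.442361 ≈ 0.70451 (5 s.f.)

0.70451


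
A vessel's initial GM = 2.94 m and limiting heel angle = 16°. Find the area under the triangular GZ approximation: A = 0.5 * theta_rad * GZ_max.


Formula: GZ_max = GM * sin(theta); Area = 0.5 * theta_rad * GZ_max
Step 1 — GZ_max = 2.94 * sin(16°) = 2.94 * 0.275637 = 0.810373 m
Step 2 — theta_rad = 16 * pi/180 = 0.279253 rad
Step 3 — Area = 0.5 * 0.279253 * 0.810373 ≈ 0.11315 m·rad (5 s.f.)

0.11315 m·rad


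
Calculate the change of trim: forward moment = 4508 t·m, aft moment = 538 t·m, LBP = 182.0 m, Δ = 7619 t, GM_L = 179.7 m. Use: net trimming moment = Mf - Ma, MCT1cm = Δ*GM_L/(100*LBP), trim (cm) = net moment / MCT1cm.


Formula: net trimming moment = Mf - Ma; MCT1cm = Δ*GM_L/(100*LBP); trim = net moment / MCT1cm
Step 1 — net trimming moment = 4508 - 538 = 3970 t·m
Step 2 — MCT1cm = 7619 * 179.7 / (100 * 182.0) = 75.2272 t·m/cm
Step 3 — trim = 3970 / 75.2272 ≈ 52.773 cm (5 s.f.)

52.773 cm


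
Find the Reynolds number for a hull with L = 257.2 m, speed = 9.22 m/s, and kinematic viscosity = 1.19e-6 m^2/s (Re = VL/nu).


Formula: Re = V * L / nu
Step 1 — V * L = 9.22 * 257.2 = 2371.384 m^2/s
Step 2 — Re = 2371.384 / 1.19e-6 = 1.99e+09

1.99e+09


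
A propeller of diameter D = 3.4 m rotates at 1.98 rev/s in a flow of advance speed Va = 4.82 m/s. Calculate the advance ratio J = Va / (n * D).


Formula: J = Va / (n * D)
Step 1 — n * D = 1.98 * 3.4 = 6.732
Step 2 — J = 4.82 / 6.732 ≈ 0.71598 (5 s.f.)

0.71598


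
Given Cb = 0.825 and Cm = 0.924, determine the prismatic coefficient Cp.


Formula: Cp = Cb / Cm
Substituting: Cp = 0.825 / 0.924
Result: Cp ≈ 0.89286 (5 s.f.)

0.89286


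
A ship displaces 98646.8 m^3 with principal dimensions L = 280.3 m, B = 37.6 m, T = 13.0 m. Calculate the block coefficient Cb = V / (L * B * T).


Formula: Cb = V / (L * B * T)
Step 1 — L * B * T = 280.3 * 37.6 * 13.0 = 137010.64 m^3
Step 2 — Cb = 98646.8 / 137010.64 ≈ 0.71999 (5 s.f.)

0.71999


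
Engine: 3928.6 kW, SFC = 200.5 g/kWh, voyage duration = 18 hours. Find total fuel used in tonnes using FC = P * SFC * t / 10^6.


Formula: FC (tonnes) = P * SFC * t / 1,000,000
Step 1 — P * SFC * t = 3928.6 * 200.5 * 18 = 14178317.4 g
Step 2 — FC (tonnes) = 14178317.4 / 1,000,000 ≈ 14.178 tonnes (5 s.f.)

14.178 tonnes


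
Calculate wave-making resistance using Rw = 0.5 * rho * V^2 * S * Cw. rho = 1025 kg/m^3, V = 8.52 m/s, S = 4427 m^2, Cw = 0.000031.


Formula: Rw = 0.5 * rho * V^2 * S * Cw
Step 1 — V^2 = 8.52^2 = 72.5904
Step 2 — 0.5 * rho * V^2 = 0.5 * 1025 * 72.5904 = 37202.58
Step 3 — Rw = 37202.58 * 4427 * 0.000031 ≈ 5105.6 N (5 s.f.)

5105.6 N


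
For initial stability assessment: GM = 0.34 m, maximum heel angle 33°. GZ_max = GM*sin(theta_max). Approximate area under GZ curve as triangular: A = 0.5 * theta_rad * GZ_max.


Formula: GZ_max = GM * sin(theta); Area = 0.5 * theta_rad * GZ_max
Step 1 — GZ_max = 0.34 * sin(33°) = 0.34 * 0.544639 = 0.185177 m
Step 2 — theta_rad = 33 * pi/180 = 0.575959 rad
Step 3 — Area = 0.5 * 0.575959 * 0.185177 ≈ 0.053327 m·rad (5 s.f.)

0.053327 m·rad


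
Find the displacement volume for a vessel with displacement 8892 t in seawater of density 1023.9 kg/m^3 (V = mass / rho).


Formula: V = mass / rho
Step 1 — convert tonnes to kg: 8892 t * 1000 = 8892000 kg
Step 2 — V = 8892000 / 1023.9 ≈ 8684.4 m^3 (5 s.f.)

8684.4 m^3


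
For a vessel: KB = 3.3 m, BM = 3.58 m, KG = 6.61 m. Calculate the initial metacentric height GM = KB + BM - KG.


Formula: GM = KB + BM - KG
Step 1 — KM = KB + BM = 3.3 + 3.58 = 6.88 m
Step 2 — GM = KM - KG = 6.88 - 6.61 = 0.27 m

0.27 m


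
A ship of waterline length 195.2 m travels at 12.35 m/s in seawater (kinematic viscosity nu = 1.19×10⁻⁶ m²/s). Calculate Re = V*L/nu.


Formula: Re = V * L / nu
Step 1 — V * L = 12.35 * 195.2 = 2410.72 m^2/s
Step 2 — Re = 2410.72 / 1.19e-6 = 2.03e+09

2.03e+09


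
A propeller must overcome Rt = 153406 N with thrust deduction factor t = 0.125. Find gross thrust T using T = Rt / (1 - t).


Formula: T = Rt / (1 - t)
Step 1 — (1 - t) = 1 - 0.125 = 0.875
Step 2 — T = 153406 / 0.875 ≈ 175320 N (5 s.f.)

175320 N


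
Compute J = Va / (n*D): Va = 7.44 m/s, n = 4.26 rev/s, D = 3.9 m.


Formula: J = Va / (n * D)
Step 1 — n * D = 4.26 * 3.9 = 16.614
Step 2 — J = 7.44 / 16.614 ≈ 0.44782 (5 s.f.)

0.44782


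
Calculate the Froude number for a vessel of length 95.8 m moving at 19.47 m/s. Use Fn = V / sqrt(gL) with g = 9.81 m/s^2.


Formula: Fn = V / sqrt(g * L)
Step 1 — g * L = 9.81 * 95.8 = 939.798
Step 2 — sqrt(g * L) = sqrt(939.798) = 30.656125
Step 3 — Fn = 19.47 / 30.656125 ≈ 0.63511 (5 s.f.)

0.63511


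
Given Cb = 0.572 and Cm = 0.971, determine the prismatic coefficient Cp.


Formula: Cp = Cb / Cm
Substituting: Cp = 0.572 / 0.971
Result: Cp ≈ 0.58908 (5 s.f.)

0.58908


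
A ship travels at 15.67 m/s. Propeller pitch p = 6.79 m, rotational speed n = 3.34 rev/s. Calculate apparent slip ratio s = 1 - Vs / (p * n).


Formula: s = 1 - Vs / (p * n)
Step 1 — p * n = 6.79 * 3.34 = 22.6786
Step 2 — Vs / (p*n) = 15.67 / 22.6786 = 0.69096 (6 d.p.)
Step 3 — s = 1 - 0.69096 = 0.30904

0.30904


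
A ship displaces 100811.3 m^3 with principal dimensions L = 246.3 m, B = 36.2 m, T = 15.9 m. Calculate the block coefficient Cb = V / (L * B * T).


Formula: Cb = V / (L * B * T)
Step 1 — L * B * T = 246.3 * 36.2 * 15.9 = 141765.354 m^3
Step 2 — Cb = 100811.3 / 141765.354 ≈ 0.71111 (5 s.f.)

0.71111


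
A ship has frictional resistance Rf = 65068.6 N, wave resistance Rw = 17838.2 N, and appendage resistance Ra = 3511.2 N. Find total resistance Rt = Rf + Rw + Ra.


Formula: Rt = Rf + Rw + Ra
Substituting: Rt = 65068.6 + 17838.2 + 3511.2
Result: Rt = 86418.0 N

86418.0 N


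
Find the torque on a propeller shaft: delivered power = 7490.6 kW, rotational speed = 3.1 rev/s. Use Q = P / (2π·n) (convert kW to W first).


Formula: Q = P_W / (2 * pi * n)
Step 1 — P_W = 7490.6 kW * 1000 = 7490600.0 W
Step 2 — 2 * pi * n = 2 * pi * 3.1 = 19.477874
Step 3 — Q = 7490600.0 / 19.477874 ≈ 384570 N·m (5 s.f.)

384570 N·m


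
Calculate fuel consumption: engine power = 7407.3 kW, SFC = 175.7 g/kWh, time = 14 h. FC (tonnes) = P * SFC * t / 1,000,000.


Formula: FC (tonnes) = P * SFC * t / 1,000,000
Step 1 — P * SFC * t = 7407.3 * 175.7 * 14 = 18220476.54 g
Step 2 — FC (tonnes) = 18220476.54 / 1,000,000 ≈ 18.220 tonnes (5 s.f.)

18.220 tonnes


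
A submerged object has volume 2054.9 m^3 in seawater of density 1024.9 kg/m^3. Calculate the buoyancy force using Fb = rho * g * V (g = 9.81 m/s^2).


Formula: Fb = rho * g * V
Substituting: Fb = 1024.9 * 9.81 * 2054.9
Intermediate: 1024.9 * 9.81 = 10054.269
Result: Fb = 10054.269 * 2054.9 ≈ 20661000 N (5 s.f.)

20661000 N


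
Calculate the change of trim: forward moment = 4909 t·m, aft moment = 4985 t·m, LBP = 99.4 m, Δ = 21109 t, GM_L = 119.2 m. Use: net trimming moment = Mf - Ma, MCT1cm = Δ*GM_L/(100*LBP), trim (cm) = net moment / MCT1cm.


Formula: net trimming moment = Mf - Ma; MCT1cm = Δ*GM_L/(100*LBP); trim = net moment / MCT1cm
Step 1 — net trimming moment = 4909 - 4985 = -76 t·m
Step 2 — MCT1cm = 21109 * 119.2 / (100 * 99.4) = 253.1381 t·m/cm
Step 3 — trim = -76 / 253.1381 ≈ -0.30023 cm (5 s.f.)

-0.30023 cm


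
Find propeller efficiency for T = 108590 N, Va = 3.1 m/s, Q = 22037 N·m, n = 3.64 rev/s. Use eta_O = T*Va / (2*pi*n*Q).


Formula: eta = T * Va / (2 * pi * n * Q)
Step 1 — numerator = T * Va = 108590 * 3.1 = 336629.0
Step 2 — 2 * pi * n = 2 * pi * 3.64 = 22.870795
Step 3 — denominator = 22.870795 * 22037 = 504003.71
Step 4 — eta = 336629.0 / 504003.71 ≈ 0.66791 (5 s.f.)

0.66791


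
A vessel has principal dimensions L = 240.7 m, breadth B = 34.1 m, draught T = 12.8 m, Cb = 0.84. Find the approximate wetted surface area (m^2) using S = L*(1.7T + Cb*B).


Formula: S = 1.7*L*T + V/T with V = Cb*L*B*T, i.e. S = L * (1.7*T + Cb*B)
Step 1 — 1.7*T = 1.7 * 12.8 = 21.76 m
Step 2 — Cb*B = 0.84 * 34.1 = 28.644 m
Step 3 — 1.7*T + Cb*B = 21.76 + 28.644 = 50.404 m
Step 4 — S = 240.7 * 50.404 ≈ 12132 m^2 (5 s.f.)

12132 m^2


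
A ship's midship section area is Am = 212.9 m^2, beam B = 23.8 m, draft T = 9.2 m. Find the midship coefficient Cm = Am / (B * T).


Formula: Cm = Am / (B * T)
Step 1 — B * T = 23.8 * 9.2 = 218.96 m^2
Step 2 — Cm = 212.9 / 218.96 ≈ 0.97232 (5 s.f.)

0.97232


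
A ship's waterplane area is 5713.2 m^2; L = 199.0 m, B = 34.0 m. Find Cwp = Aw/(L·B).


Formula: Cwp = Aw / (L * B)
Step 1 — L * B = 199.0 * 34.0 = 6766.0 m^2
Step 2 — Cwp = 5713.2 / 6766.0 ≈ 0.84440 (5 s.f.)

0.84440


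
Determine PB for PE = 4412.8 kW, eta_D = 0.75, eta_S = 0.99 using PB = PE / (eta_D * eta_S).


Formula: PB = PE / (eta_D * eta_S)
Step 1 — combined efficiency = eta_D * eta_S = 0.75 * 0.99 = 0.7425
Step 2 — PB = 4412.8 / 0.7425 ≈ 5943.2 kW (5 s.f.)

5943.2 kW


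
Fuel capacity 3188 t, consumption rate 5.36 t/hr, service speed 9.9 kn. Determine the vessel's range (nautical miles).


Formula: endurance = fuel / rate; range = endurance * speed
Step 1 — endurance = 3188 / 5.36 = 594.7761 hours
Step 2 — range = 594.7761 * 9.9 ≈ 5888.3 nautical miles (5 s.f.)

5888.3 NM


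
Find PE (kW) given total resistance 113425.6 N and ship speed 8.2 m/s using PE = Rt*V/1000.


Formula: PE = Rt * V / 1000 (kW)
Step 1 — PE (W) = 113425.6 * 8.2 = 930089.92 W
Step 2 — PE (kW) = 930089.92 / 1000 ≈ 930.09 kW (5 s.f.)

930.09 kW


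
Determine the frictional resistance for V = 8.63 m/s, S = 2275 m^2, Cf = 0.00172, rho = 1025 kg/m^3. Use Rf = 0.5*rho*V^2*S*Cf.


Formula: Rf = 0.5 * rho * V^2 * S * Cf
Step 1 — V^2 = 8.63^2 = 74.4769
Step 2 — 0.5 * rho * V^2 = 0.5 * 1025 * 74.4769 = 38169.41125
Step 3 — Rf = 38169.41125 * 2275 * 0.00172 ≈ 149360 N (5 s.f.)

149360 N


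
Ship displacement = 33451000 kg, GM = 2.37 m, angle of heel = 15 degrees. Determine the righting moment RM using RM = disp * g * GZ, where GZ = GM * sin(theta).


Formula: GZ = GM * sin(theta); RM = disp * g * GZ
Step 1 — GZ = 2.37 * sin(15°) = 2.37 * 0.258819 = 0.613401 m
Step 2 — RM = 33451000 * 9.81 * 0.613401 ≈ 201290000 N·m (5 s.f.)

201290000 N·m


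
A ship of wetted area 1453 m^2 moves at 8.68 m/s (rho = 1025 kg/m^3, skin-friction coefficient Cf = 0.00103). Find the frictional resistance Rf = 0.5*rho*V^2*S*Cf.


Formula: Rf = 0.5 * rho * V^2 * S * Cf
Step 1 — V^2 = 8.68^2 = 75.3424
Step 2 — 0.5 * rho * V^2 = 0.5 * 1025 * 75.3424 = 38612.98
Step 3 — Rf = 38612.98 * 1453 * 0.00103 ≈ 57788 N (5 s.f.)

57788 N


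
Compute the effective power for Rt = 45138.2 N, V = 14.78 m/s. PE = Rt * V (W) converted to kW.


Formula: PE = Rt * V / 1000 (kW)
Step 1 — PE (W) = 45138.2 * 14.78 = 667142.596 W
Step 2 — PE (kW) = 667142.596 / 1000 ≈ 667.14 kW (5 s.f.)

667.14 kW


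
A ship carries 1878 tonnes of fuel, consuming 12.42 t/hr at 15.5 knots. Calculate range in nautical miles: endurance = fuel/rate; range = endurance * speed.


Formula: endurance = fuel / rate; range = endurance * speed
Step 1 — endurance = 1878 / 12.42 = 151.2077 hours
Step 2 — range = 151.2077 * 15.5 ≈ 2343.7 nautical miles (5 s.f.)

2343.7 NM


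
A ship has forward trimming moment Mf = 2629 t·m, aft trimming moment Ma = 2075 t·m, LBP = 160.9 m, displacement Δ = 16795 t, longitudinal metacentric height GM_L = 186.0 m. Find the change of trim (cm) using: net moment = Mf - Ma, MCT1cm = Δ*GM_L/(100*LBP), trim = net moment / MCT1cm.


Formula: net trimming moment = Mf - Ma; MCT1cm = Δ*GM_L/(100*LBP); trim = net moment / MCT1cm
Step 1 — net trimming moment = 2629 - 2075 = 554 t·m
Step 2 — MCT1cm = 16795 * 186.0 / (100 * 160.9) = 194.1498 t·m/cm
Step 3 — trim = 554 / 194.1498 ≈ 2.8535 cm (5 s.f.)

2.8535 cm


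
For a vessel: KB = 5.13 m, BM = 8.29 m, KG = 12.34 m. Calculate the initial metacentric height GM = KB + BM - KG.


Formula: GM = KB + BM - KG
Step 1 — KM = KB + BM = 5.13 + 8.29 = 13.42 m
Step 2 — GM = KM - KG = 13.42 - 12.34 = 1.08 m

1.08 m


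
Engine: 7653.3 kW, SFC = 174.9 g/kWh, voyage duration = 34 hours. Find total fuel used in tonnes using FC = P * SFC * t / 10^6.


Formula: FC (tonnes) = P * SFC * t / 1,000,000
Step 1 — P * SFC * t = 7653.3 * 174.9 * 34 = 45511113.78 g
Step 2 — FC (tonnes) = 45511113.78 / 1,000,000 ≈ 45.511 tonnes (5 s.f.)

45.511 tonnes


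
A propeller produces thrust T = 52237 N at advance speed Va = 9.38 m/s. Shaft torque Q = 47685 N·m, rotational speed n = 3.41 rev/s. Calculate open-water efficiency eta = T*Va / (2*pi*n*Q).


Formula: eta = T * Va / (2 * pi * n * Q)
Step 1 — numerator = T * Va = 52237 * 9.38 = 489983.06
Step 2 — 2 * pi * n = 2 * pi * 3.41 = 21.425662
Step 3 — denominator = 21.425662 * 47685 = 1021682.69
Step 4 — eta = 489983.06 / 1021682.69 ≈ 0.47958 (5 s.f.)

0.47958


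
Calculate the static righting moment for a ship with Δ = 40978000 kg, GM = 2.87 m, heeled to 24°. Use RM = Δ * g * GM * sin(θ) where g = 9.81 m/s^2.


Formula: GZ = GM * sin(theta); RM = disp * g * GZ
Step 1 — GZ = 2.87 * sin(24°) = 2.87 * 0.406737 = 1.167335 m
Step 2 — RM = 40978000 * 9.81 * 1.167335 ≈ 469260000 N·m (5 s.f.)

469260000 N·m


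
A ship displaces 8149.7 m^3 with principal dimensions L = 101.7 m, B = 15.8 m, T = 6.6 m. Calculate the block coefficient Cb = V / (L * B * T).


Formula: Cb = V / (L * B * T)
Step 1 — L * B * T = 101.7 * 15.8 * 6.6 = 10605.276 m^3
Step 2 — Cb = 8149.7 / 10605.276 ≈ 0.76846 (5 s.f.)

0.76846


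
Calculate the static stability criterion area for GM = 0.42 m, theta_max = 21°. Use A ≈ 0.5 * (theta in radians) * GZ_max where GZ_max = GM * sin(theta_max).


Formula: GZ_max = GM * sin(theta); Area = 0.5 * theta_rad * GZ_max
Step 1 — GZ_max = 0.42 * sin(21°) = 0.42 * 0.358368 = 0.150515 m
Step 2 — theta_rad = 21 * pi/180 = 0.366519 rad
Step 3 — Area = 0.5 * 0.366519 * 0.150515 ≈ 0.027583 m·rad (5 s.f.)

0.027583 m·rad


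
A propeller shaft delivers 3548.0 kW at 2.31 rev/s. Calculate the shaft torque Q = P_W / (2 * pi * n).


Formula: Q = P_W / (2 * pi * n)
Step 1 — P_W = 3548.0 kW * 1000 = 3548000.0 W
Step 2 — 2 * pi * n = 2 * pi * 2.31 = 14.514158
Step 3 — Q = 3548000.0 / 14.514158 ≈ 244450 N·m (5 s.f.)

244450 N·m


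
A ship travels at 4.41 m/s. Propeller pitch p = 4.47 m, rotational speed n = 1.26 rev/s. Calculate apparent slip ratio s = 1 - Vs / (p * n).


Formula: s = 1 - Vs / (p * n)
Step 1 — p * n = 4.47 * 1.26 = 5.6322
Step 2 — Vs / (p*n) = 4.41 / 5.6322 = 0.782998 (6 d.p.)
Step 3 — s = 1 - 0.782998 = 0.217002

0.217002


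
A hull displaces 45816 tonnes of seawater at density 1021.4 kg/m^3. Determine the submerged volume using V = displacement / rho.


Formula: V = mass / rho
Step 1 — convert tonnes to kg: 45816 t * 1000 = 45816000 kg
Step 2 — V = 45816000 / 1021.4 ≈ 44856 m^3 (5 s.f.)

44856 m^3


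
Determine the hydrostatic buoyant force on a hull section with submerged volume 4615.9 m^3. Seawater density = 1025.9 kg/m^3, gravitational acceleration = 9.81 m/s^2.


Formula: Fb = rho * g * V
Substituting: Fb = 1025.9 * 9.81 * 4615.9
Intermediate: 1025.9 * 9.81 = 10064.079
Result: Fb = 10064.079 * 4615.9 ≈ 46455000 N (5 s.f.)

46455000 N


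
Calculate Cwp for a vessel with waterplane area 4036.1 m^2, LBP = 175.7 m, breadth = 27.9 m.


Formula: Cwp = Aw / (L * B)
Step 1 — L * B = 175.7 * 27.9 = 4902.03 m^2
Step 2 — Cwp = 4036.1 / 4902.03 ≈ 0.82335 (5 s.f.)

0.82335


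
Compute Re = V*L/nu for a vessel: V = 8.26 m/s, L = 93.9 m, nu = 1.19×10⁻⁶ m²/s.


Formula: Re = V * L / nu
Step 1 — V * L = 8.26 * 93.9 = 775.614 m^2/s
Step 2 — Re = 775.614 / 1.19e-6 = 6.52e+08

6.52e+08


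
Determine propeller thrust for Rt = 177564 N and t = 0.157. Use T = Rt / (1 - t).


Formula: T = Rt / (1 - t)
Step 1 — (1 - t) = 1 - 0.157 = 0.843
Step 2 — T = 177564 / 0.843 ≈ 210630 N (5 s.f.)

210630 N


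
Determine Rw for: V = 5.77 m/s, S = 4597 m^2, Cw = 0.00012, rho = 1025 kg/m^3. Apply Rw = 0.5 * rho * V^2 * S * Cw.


Formula: Rw = 0.5 * rho * V^2 * S * Cw
Step 1 — V^2 = 5.77^2 = 33.2929
Step 2 — 0.5 * rho * V^2 = 0.5 * 1025 * 33.2929 = 17062.61125
Step 3 — Rw = 17062.61125 * 4597 * 0.00012 ≈ 9412.4 N (5 s.f.)

9412.4 N


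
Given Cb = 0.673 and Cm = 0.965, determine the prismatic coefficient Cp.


Formula: Cp = Cb / Cm
Substituting: Cp = 0.673 / 0.965
Result: Cp ≈ 0.69741 (5 s.f.)

0.69741


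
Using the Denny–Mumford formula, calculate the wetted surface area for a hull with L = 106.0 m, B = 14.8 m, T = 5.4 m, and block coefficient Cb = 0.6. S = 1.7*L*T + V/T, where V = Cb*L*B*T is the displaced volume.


Formula: S = 1.7*L*T + V/T with V = Cb*L*B*T, i.e. S = L * (1.7*T + Cb*B)
Step 1 — 1.7*T = 1.7 * 5.4 = 9.18 m
Step 2 — Cb*B = 0.6 * 14.8 = 8.88 m
Step 3 — 1.7*T + Cb*B = 9.18 + 8.88 = 18.06 m
Step 4 — S = 106.0 * 18.06 ≈ 1914.4 m^2 (5 s.f.)

1914.4 m^2


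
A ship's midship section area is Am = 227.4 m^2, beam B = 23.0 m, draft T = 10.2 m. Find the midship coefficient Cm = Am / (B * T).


Formula: Cm = Am / (B * T)
Step 1 — B * T = 23.0 * 10.2 = 234.6 m^2
Step 2 — Cm = 227.4 / 234.6 ≈ 0.96931 (5 s.f.)

0.96931


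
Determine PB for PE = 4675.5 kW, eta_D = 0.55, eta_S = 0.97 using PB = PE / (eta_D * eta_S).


Formula: PB = PE / (eta_D * eta_S)
Step 1 — combined efficiency = eta_D * eta_S = 0.55 * 0.97 = 0.5335
Step 2 — PB = 4675.5 / 0.5335 ≈ 8763.8 kW (5 s.f.)

8763.8 kW


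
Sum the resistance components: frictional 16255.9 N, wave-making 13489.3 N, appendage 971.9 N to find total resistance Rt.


Formula: Rt = Rf + Rw + Ra
Substituting: Rt = 16255.9 + 13489.3 + 971.9
Result: Rt = 30717.1 N

30717.1 N


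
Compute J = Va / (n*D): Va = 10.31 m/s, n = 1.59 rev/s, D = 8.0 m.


Formula: J = Va / (n * D)
Step 1 — n * D = 1.59 * 8.0 = 12.72
Step 2 — J = 10.31 / 12.72 ≈ 0.81053 (5 s.f.)

0.81053


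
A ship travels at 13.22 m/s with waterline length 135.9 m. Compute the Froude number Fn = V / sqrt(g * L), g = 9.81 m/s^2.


Formula: Fn = V / sqrt(g * L)
Step 1 — g * L = 9.81 * 135.9 = 1333.179
Step 2 — sqrt(g * L) = sqrt(1333.179) = 36.512724
Step 3 — Fn = 13.22 / 36.512724 ≈ 0.36207 (5 s.f.)

0.36207


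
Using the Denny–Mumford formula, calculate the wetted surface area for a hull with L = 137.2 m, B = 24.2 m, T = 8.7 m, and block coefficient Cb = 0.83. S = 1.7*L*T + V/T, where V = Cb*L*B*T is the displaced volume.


Formula: S = 1.7*L*T + V/T with V = Cb*L*B*T, i.e. S = L * (1.7*T + Cb*B)
Step 1 — 1.7*T = 1.7 * 8.7 = 14.79 m
Step 2 — Cb*B = 0.83 * 24.2 = 20.086 m
Step 3 — 1.7*T + Cb*B = 14.79 + 20.086 = 34.876 m
Step 4 — S = 137.2 * 34.876 ≈ 4785.0 m^2 (5 s.f.)

4785.0 m^2


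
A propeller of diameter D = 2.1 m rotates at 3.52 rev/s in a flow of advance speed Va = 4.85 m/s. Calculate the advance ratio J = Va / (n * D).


Formula: J = Va / (n * D)
Step 1 — n * D = 3.52 * 2.1 = 7.392
Step 2 — J = 4.85 / 7.392 ≈ 0.65611 (5 s.f.)

0.65611


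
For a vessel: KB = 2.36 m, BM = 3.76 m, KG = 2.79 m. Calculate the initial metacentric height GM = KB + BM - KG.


Formula: GM = KB + BM - KG
Step 1 — KM = KB + BM = 2.36 + 3.76 = 6.12 m
Step 2 — GM = KM - KG = 6.12 - 2.79 = 3.33 m

3.33 m


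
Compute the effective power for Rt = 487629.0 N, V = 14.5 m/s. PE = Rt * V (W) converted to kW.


Formula: PE = Rt * V / 1000 (kW)
Step 1 — PE (W) = 487629.0 * 14.5 = 7070620.5 W
Step 2 — PE (kW) = 7070620.5 / 1000 ≈ 7070.6 kW (5 s.f.)

7070.6 kW


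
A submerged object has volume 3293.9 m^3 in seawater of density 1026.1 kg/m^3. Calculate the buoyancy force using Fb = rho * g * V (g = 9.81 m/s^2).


Formula: Fb = rho * g * V
Substituting: Fb = 1026.1 * 9.81 * 3293.9
Intermediate: 1026.1 * 9.81 = 10066.041
Result: Fb = 10066.041 * 3293.9 ≈ 33157000 N (5 s.f.)

33157000 N


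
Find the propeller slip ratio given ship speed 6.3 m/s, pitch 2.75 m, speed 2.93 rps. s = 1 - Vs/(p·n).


Formula: s = 1 - Vs / (p * n)
Step 1 — p * n = 2.75 * 2.93 = 8.0575
Step 2 — Vs / (p*n) = 6.3 / 8.0575 = 0.78188 (6 d.p.)
Step 3 — s = 1 - 0.78188 = 0.21812

0.21812


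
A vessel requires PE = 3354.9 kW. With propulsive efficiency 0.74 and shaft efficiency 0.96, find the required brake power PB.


Formula: PB = PE / (eta_D * eta_S)
Step 1 — combined efficiency = eta_D * eta_S = 0.74 * 0.96 = 0.7104
Step 2 — PB = 3354.9 / 0.7104 ≈ 4722.6 kW (5 s.f.)

4722.6 kW


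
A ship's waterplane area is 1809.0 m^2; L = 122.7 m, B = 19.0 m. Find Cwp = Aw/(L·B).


Formula: Cwp = Aw / (L * B)
Step 1 — L * B = 122.7 * 19.0 = 2331.3 m^2
Step 2 — Cwp = 1809.0 / 2331.3 ≈ 0.77596 (5 s.f.)

0.77596


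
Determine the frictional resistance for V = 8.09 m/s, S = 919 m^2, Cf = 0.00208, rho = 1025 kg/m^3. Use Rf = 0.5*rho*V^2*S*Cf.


Formula: Rf = 0.5 * rho * V^2 * S * Cf
Step 1 — V^2 = 8.09^2 = 65.4481
Step 2 — 0.5 * rho * V^2 = 0.5 * 1025 * 65.4481 = 33542.15125
Step 3 — Rf = 33542.15125 * 919 * 0.00208 ≈ 64116 N (5 s.f.)

64116 N


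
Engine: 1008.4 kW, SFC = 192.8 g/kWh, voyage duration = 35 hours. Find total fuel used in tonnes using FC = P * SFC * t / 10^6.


Formula: FC (tonnes) = P * SFC * t / 1,000,000
Step 1 — P * SFC * t = 1008.4 * 192.8 * 35 = 6804683.2 g
Step 2 — FC (tonnes) = 6804683.2 / 1,000,000 ≈ 6.8047 tonnes (5 s.f.)

6.8047 tonnes


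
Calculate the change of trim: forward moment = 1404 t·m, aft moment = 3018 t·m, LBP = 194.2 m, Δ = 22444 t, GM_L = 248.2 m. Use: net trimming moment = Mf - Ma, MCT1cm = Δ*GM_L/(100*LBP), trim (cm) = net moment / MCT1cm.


Formula: net trimming moment = Mf - Ma; MCT1cm = Δ*GM_L/(100*LBP); trim = net moment / MCT1cm
Step 1 — net trimming moment = 1404 - 3018 = -1614 t·m
Step 2 — MCT1cm = 22444 * 248.2 / (100 * 194.2) = 286.8487 t·m/cm
Step 3 — trim = -1614 / 286.8487 ≈ -5.6267 cm (5 s.f.)

-5.6267 cm


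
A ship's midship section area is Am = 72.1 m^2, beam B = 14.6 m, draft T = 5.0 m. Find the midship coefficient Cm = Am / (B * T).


Formula: Cm = Am / (B * T)
Step 1 — B * T = 14.6 * 5.0 = 73.0 m^2
Step 2 — Cm = 72.1 / 73.0 ≈ 0.98767 (5 s.f.)

0.98767


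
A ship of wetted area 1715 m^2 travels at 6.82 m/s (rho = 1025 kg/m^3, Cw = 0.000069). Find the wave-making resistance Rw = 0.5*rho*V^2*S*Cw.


Formula: Rw = 0.5 * rho * V^2 * S * Cw
Step 1 — V^2 = 6.82^2 = 46.5124
Step 2 — 0.5 * rho * V^2 = 0.5 * 1025 * 46.5124 = 23837.605
Step 3 — Rw = 23837.605 * 1715 * 0.000069 ≈ 2820.8 N (5 s.f.)

2820.8 N


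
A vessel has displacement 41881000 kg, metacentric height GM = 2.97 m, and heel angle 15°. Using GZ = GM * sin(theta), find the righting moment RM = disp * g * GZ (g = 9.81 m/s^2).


Formula: GZ = GM * sin(theta); RM = disp * g * GZ
Step 1 — GZ = 2.97 * sin(15°) = 2.97 * 0.258819 = 0.768692 m
Step 2 — RM = 41881000 * 9.81 * 0.768692 ≈ 315820000 N·m (5 s.f.)

315820000 N·m


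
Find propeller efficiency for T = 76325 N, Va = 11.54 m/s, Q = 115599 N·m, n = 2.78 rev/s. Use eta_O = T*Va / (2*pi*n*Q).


Formula: eta = T * Va / (2 * pi * n * Q)
Step 1 — numerator = T * Va = 76325 * 11.54 = 880790.5
Step 2 — 2 * pi * n = 2 * pi * 2.78 = 17.467255
Step 3 — denominator = 17.467255 * 115599 = 2019197.21
Step 4 — eta = 880790.5 / 2019197.21 ≈ 0.43621 (5 s.f.)

0.43621


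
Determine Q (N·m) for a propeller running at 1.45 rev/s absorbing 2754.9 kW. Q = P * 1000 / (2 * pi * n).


Formula: Q = P_W / (2 * pi * n)
Step 1 — P_W = 2754.9 kW * 1000 = 2754900.0 W
Step 2 — 2 * pi * n = 2 * pi * 1.45 = 9.110619
Step 3 — Q = 2754900.0 / 9.110619 ≈ 302380 N·m (5 s.f.)

302380 N·m


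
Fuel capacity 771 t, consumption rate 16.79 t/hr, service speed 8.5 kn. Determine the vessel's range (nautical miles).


Formula: endurance = fuel / rate; range = endurance * speed
Step 1 — endurance = 771 / 16.79 = 45.9202 hours
Step 2 — range = 45.9202 * 8.5 ≈ 390.32 nautical miles (5 s.f.)

390.32 NM


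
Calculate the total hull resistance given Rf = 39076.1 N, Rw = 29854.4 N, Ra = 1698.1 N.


Formula: Rt = Rf + Rw + Ra
Substituting: Rt = 39076.1 + 29854.4 + 1698.1
Result: Rt = 70628.6 N

70628.6 N


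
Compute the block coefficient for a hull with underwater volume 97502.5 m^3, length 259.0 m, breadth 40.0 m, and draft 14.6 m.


Formula: Cb = V / (L * B * T)
Step 1 — L * B * T = 259.0 * 40.0 * 14.6 = 151256.0 m^3
Step 2 — Cb = 97502.5 / 151256.0 ≈ 0.64462 (5 s.f.)

0.64462


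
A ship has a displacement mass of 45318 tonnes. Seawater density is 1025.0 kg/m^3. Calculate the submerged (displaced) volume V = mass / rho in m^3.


Formula: V = mass / rho
Step 1 — convert tonnes to kg: 45318 t * 1000 = 45318000 kg
Step 2 — V = 45318000 / 1025.0 ≈ 44213 m^3 (5 s.f.)

44213 m^3


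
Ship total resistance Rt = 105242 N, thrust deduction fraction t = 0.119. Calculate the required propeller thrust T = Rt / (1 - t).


Formula: T = Rt / (1 - t)
Step 1 — (1 - t) = 1 - 0.119 = 0.881
Step 2 — T = 105242 / 0.881 ≈ 119460 N (5 s.f.)

119460 N


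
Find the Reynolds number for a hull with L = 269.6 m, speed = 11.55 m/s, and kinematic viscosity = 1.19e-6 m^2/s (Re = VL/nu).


Formula: Re = V * L / nu
Step 1 — V * L = 11.55 * 269.6 = 3113.88 m^2/s
Step 2 — Re = 3113.88 / 1.19e-6 = 2.62e+09

2.62e+09


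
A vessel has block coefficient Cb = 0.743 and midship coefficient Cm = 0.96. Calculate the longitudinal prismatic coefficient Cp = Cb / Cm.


Formula: Cp = Cb / Cm
Substituting: Cp = 0.743 / 0.96
Result: Cp ≈ 0.77396 (5 s.f.)

0.77396


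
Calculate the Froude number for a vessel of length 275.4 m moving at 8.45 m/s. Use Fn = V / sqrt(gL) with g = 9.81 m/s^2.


Formula: Fn = V / sqrt(g * L)
Step 1 — g * L = 9.81 * 275.4 = 2701.674
Step 2 — sqrt(g * L) = sqrt(2701.674) = 51.97763
Step 3 — Fn = 8.45 / 51.97763 ≈ 0.16257 (5 s.f.)

0.16257


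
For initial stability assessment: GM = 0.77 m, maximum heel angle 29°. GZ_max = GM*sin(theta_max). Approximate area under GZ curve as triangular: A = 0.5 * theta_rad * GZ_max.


Formula: GZ_max = GM * sin(theta); Area = 0.5 * theta_rad * GZ_max
Step 1 — GZ_max = 0.77 * sin(29°) = 0.77 * 0.48481 = 0.373304 m
Step 2 — theta_rad = 29 * pi/180 = 0.506145 rad
Step 3 — Area = 0.5 * 0.506145 * 0.373304 ≈ 0.094473 m·rad (5 s.f.)

0.094473 m·rad


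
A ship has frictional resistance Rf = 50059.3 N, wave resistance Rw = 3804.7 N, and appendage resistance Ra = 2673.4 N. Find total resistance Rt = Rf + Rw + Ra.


Formula: Rt = Rf + Rw + Ra
Substituting: Rt = 50059.3 + 3804.7 + 2673.4
Result: Rt = 56537.4 N

56537.4 N


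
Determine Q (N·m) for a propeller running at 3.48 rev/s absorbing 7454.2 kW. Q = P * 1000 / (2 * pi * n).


Formula: Q = P_W / (2 * pi * n)
Step 1 — P_W = 7454.2 kW * 1000 = 7454200.0 W
Step 2 — 2 * pi * n = 2 * pi * 3.48 = 21.865485
Step 3 — Q = 7454200.0 / 21.865485 ≈ 340910 N·m (5 s.f.)

340910 N·m


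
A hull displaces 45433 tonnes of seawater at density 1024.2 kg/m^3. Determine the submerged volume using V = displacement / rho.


Formula: V = mass / rho
Step 1 — convert tonnes to kg: 45433 t * 1000 = 45433000 kg
Step 2 — V = 45433000 / 1024.2 ≈ 44360 m^3 (5 s.f.)

44360 m^3


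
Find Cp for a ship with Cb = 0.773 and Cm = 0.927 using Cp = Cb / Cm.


Formula: Cp = Cb / Cm
Substituting: Cp = 0.773 / 0.927
Result: Cp ≈ 0.83387 (5 s.f.)

0.83387


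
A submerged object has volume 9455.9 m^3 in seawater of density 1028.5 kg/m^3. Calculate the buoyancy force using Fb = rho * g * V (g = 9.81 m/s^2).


Formula: Fb = rho * g * V
Substituting: Fb = 1028.5 * 9.81 * 9455.9
Intermediate: 1028.5 * 9.81 = 10089.585
Result: Fb = 10089.585 * 9455.9 ≈ 95406000 N (5 s.f.)

95406000 N


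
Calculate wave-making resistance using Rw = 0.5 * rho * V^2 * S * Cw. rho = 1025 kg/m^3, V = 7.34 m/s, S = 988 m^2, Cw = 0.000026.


Formula: Rw = 0.5 * rho * V^2 * S * Cw
Step 1 — V^2 = 7.34^2 = 53.8756
Step 2 — 0.5 * rho * V^2 = 0.5 * 1025 * 53.8756 = 27611.245
Step 3 — Rw = 27611.245 * 988 * 0.000026 ≈ 709.28 N (5 s.f.)

709.28 N


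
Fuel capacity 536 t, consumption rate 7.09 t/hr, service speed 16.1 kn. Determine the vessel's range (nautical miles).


Formula: endurance = fuel / rate; range = endurance * speed
Step 1 — endurance = 536 / 7.09 = 75.5994 hours
Step 2 — range = 75.5994 * 16.1 ≈ 1217.2 nautical miles (5 s.f.)

1217.2 NM


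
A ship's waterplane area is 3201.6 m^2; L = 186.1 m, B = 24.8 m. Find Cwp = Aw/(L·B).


Formula: Cwp = Aw / (L * B)
Step 1 — L * B = 186.1 * 24.8 = 4615.28 m^2
Step 2 — Cwp = 3201.6 / 4615.28 ≈ 0.69370 (5 s.f.)

0.69370


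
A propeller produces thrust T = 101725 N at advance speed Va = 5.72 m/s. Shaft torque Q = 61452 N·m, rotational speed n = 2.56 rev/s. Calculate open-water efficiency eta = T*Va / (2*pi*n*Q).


Formula: eta = T * Va / (2 * pi * n * Q)
Step 1 — numerator = T * Va = 101725 * 5.72 = 581867.0
Step 2 — 2 * pi * n = 2 * pi * 2.56 = 16.084954
Step 3 — denominator = 16.084954 * 61452 = 988452.59
Step 4 — eta = 581867.0 / 988452.59 ≈ 0.58866 (5 s.f.)

0.58866


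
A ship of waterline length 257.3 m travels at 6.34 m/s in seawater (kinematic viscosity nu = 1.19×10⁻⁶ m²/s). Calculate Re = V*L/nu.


Formula: Re = V * L / nu
Step 1 — V * L = 6.34 * 257.3 = 1631.282 m^2/s
Step 2 — Re = 1631.282 / 1.19e-6 = 1.37e+09

1.37e+09


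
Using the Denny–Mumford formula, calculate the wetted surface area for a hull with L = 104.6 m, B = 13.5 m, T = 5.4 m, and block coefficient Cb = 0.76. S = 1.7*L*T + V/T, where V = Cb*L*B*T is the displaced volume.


Formula: S = 1.7*L*T + V/T with V = Cb*L*B*T, i.e. S = L * (1.7*T + Cb*B)
Step 1 — 1.7*T = 1.7 * 5.4 = 9.18 m
Step 2 — Cb*B = 0.76 * 13.5 = 10.26 m
Step 3 — 1.7*T + Cb*B = 9.18 + 10.26 = 19.44 m
Step 4 — S = 104.6 * 19.44 ≈ 2033.4 m^2 (5 s.f.)

2033.4 m^2


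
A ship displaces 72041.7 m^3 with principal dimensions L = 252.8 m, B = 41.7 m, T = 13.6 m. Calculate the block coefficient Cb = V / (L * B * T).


Formula: Cb = V / (L * B * T)
Step 1 — L * B * T = 252.8 * 41.7 * 13.6 = 143367.936 m^3
Step 2 — Cb = 72041.7 / 143367.936 ≈ 0.50250 (5 s.f.)

0.50250


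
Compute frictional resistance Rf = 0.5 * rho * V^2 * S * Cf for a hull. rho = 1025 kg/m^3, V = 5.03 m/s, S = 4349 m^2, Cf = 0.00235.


Formula: Rf = 0.5 * rho * V^2 * S * Cf
Step 1 — V^2 = 5.03^2 = 25.3009
Step 2 — 0.5 * rho * V^2 = 0.5 * 1025 * 25.3009 = 12966.71125
Step 3 — Rf = 12966.71125 * 4349 * 0.00235 ≈ 132520 N (5 s.f.)

132520 N


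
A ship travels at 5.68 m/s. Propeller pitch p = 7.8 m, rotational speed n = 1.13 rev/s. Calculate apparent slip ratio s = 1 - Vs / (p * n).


Formula: s = 1 - Vs / (p * n)
Step 1 — p * n = 7.8 * 1.13 = 8.814
Step 2 — Vs / (p*n) = 5.68 / 8.814 = 0.644429 (6 d.p.)
Step 3 — s = 1 - 0.644429 = 0.355571

0.355571


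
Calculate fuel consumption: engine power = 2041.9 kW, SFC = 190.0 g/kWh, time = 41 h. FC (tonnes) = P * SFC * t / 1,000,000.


Formula: FC (tonnes) = P * SFC * t / 1,000,000
Step 1 — P * SFC * t = 2041.9 * 190.0 * 41 = 15906401.0 g
Step 2 — FC (tonnes) = 15906401.0 / 1,000,000 ≈ 15.906 tonnes (5 s.f.)

15.906 tonnes


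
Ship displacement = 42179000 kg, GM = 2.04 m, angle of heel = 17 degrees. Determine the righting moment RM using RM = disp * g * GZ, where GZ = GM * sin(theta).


Formula: GZ = GM * sin(theta); RM = disp * g * GZ
Step 1 — GZ = 2.04 * sin(17°) = 2.04 * 0.292372 = 0.596439 m
Step 2 — RM = 42179000 * 9.81 * 0.596439 ≈ 246790000 N·m (5 s.f.)

246790000 N·m


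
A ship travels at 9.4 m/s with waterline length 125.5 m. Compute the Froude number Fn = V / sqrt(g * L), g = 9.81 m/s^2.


Formula: Fn = V / sqrt(g * L)
Step 1 — g * L = 9.81 * 125.5 = 1231.155
Step 2 — sqrt(g * L) = sqrt(1231.155) = 35.087818
Step 3 — Fn = 9.4 / 35.087818 ≈ 0.26790 (5 s.f.)

0.26790


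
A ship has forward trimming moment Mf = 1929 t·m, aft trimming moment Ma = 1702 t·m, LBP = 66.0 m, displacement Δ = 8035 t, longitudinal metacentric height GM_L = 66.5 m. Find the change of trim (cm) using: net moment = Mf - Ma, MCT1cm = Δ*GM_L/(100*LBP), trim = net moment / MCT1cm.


Formula: net trimming moment = Mf - Ma; MCT1cm = Δ*GM_L/(100*LBP); trim = net moment / MCT1cm
Step 1 — net trimming moment = 1929 - 1702 = 227 t·m
Step 2 — MCT1cm = 8035 * 66.5 / (100 * 66.0) = 80.9587 t·m/cm
Step 3 — trim = 227 / 80.9587 ≈ 2.8039 cm (5 s.f.)

2.8039 cm


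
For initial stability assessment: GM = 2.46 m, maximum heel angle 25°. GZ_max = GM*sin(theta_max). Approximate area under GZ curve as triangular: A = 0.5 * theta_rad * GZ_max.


Formula: GZ_max = GM * sin(theta); Area = 0.5 * theta_rad * GZ_max
Step 1 — GZ_max = 2.46 * sin(25°) = 2.46 * 0.422618 = 1.03964 m
Step 2 — theta_rad = 25 * pi/180 = 0.436332 rad
Step 3 — Area = 0.5 * 0.436332 * 1.03964 ≈ 0.22681 m·rad (5 s.f.)

0.22681 m·rad


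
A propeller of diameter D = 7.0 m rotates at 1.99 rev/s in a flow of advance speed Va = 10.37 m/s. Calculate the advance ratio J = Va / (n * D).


Formula: J = Va / (n * D)
Step 1 — n * D = 1.99 * 7.0 = 13.93
Step 2 — J = 10.37 / 13.93 ≈ 0.74444 (5 s.f.)

0.74444


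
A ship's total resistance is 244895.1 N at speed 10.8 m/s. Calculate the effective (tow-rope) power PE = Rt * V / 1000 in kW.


Formula: PE = Rt * V / 1000 (kW)
Step 1 — PE (W) = 244895.1 * 10.8 = 2644867.08 W
Step 2 — PE (kW) = 2644867.08 / 1000 ≈ 2644.9 kW (5 s.f.)

2644.9 kW


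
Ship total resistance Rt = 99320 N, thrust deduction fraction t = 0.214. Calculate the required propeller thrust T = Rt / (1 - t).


Formula: T = Rt / (1 - t)
Step 1 — (1 - t) = 1 - 0.214 = 0.786
Step 2 — T = 99320 / 0.786 ≈ 126360 N (5 s.f.)

126360 N


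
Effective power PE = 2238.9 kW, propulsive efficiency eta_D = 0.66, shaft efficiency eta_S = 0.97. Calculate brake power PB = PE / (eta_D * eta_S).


Formula: PB = PE / (eta_D * eta_S)
Step 1 — combined efficiency = eta_D * eta_S = 0.66 * 0.97 = 0.6402
Step 2 — PB = 2238.9 / 0.6402 ≈ 3497.2 kW (5 s.f.)

3497.2 kW


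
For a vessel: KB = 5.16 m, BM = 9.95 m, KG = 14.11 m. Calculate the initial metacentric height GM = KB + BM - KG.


Formula: GM = KB + BM - KG
Step 1 — KM = KB + BM = 5.16 + 9.95 = 15.11 m
Step 2 — GM = KM - KG = 15.11 - 14.11 = 1.0 m

1.0 m


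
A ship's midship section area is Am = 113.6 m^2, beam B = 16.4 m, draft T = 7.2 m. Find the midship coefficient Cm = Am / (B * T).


Formula: Cm = Am / (B * T)
Step 1 — B * T = 16.4 * 7.2 = 118.08 m^2
Step 2 — Cm = 113.6 / 118.08 ≈ 0.96206 (5 s.f.)

0.96206


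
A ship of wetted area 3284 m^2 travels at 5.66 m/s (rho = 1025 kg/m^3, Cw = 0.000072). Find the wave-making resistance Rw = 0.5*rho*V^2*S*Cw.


Formula: Rw = 0.5 * rho * V^2 * S * Cw
Step 1 — V^2 = 5.66^2 = 32.0356
Step 2 — 0.5 * rho * V^2 = 0.5 * 1025 * 32.0356 = 16418.245
Step 3 — Rw = 16418.245 * 3284 * 0.000072 ≈ 3882.1 N (5 s.f.)

3882.1 N


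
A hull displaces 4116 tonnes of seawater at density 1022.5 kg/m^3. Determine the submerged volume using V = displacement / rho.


Formula: V = mass / rho
Step 1 — convert tonnes to kg: 4116 t * 1000 = 4116000 kg
Step 2 — V = 4116000 / 1022.5 ≈ 4025.4 m^3 (5 s.f.)

4025.4 m^3


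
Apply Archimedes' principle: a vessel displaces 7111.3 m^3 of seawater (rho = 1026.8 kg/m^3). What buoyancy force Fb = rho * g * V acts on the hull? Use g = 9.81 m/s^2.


Formula: Fb = rho * g * V
Substituting: Fb = 1026.8 * 9.81 * 7111.3
Intermediate: 1026.8 * 9.81 = 10072.908
Result: Fb = 10072.908 * 7111.3 ≈ 71631000 N (5 s.f.)

71631000 N


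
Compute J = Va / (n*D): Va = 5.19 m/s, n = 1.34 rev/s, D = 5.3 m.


Formula: J = Va / (n * D)
Step 1 — n * D = 1.34 * 5.3 = 7.102
Step 2 — J = 5.19 / 7.102 ≈ 0.73078 (5 s.f.)

0.73078


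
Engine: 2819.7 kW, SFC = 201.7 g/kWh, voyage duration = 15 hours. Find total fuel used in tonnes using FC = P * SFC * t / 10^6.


Formula: FC (tonnes) = P * SFC * t / 1,000,000
Step 1 — P * SFC * t = 2819.7 * 201.7 * 15 = 8531002.35 g
Step 2 — FC (tonnes) = 8531002.35 / 1,000,000 ≈ 8.5310 tonnes (5 s.f.)

8.5310 tonnes


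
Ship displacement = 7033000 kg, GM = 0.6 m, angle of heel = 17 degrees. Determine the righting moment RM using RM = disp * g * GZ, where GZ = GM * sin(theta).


Formula: GZ = GM * sin(theta); RM = disp * g * GZ
Step 1 — GZ = 0.6 * sin(17°) = 0.6 * 0.292372 = 0.175423 m
Step 2 — RM = 7033000 * 9.81 * 0.175423 ≈ 12103000 N·m (5 s.f.)

12103000 N·m


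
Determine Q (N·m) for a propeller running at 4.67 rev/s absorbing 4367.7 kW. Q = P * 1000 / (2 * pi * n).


Formula: Q = P_W / (2 * pi * n)
Step 1 — P_W = 4367.7 kW * 1000 = 4367700.0 W
Step 2 — 2 * pi * n = 2 * pi * 4.67 = 29.342475
Step 3 — Q = 4367700.0 / 29.342475 ≈ 148850 N·m (5 s.f.)

148850 N·m


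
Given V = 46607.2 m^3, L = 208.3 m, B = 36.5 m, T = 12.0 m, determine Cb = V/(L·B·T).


Formula: Cb = V / (L * B * T)
Step 1 — L * B * T = 208.3 * 36.5 * 12.0 = 91235.4 m^3
Step 2 — Cb = 46607.2 / 91235.4 ≈ 0.51085 (5 s.f.)

0.51085


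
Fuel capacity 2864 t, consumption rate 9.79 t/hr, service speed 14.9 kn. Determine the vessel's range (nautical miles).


Formula: endurance = fuel / rate; range = endurance * speed
Step 1 — endurance = 2864 / 9.79 = 292.5434 hours
Step 2 — range = 292.5434 * 14.9 ≈ 4358.9 nautical miles (5 s.f.)

4358.9 NM


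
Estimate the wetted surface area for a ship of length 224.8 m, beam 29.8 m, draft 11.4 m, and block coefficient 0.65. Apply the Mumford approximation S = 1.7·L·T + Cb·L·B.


Formula: S = 1.7*L*T + V/T with V = Cb*L*B*T, i.e. S = L * (1.7*T + Cb*B)
Step 1 — 1.7*T = 1.7 * 11.4 = 19.38 m
Step 2 — Cb*B = 0.65 * 29.8 = 19.37 m
Step 3 — 1.7*T + Cb*B = 19.38 + 19.37 = 38.75 m
Step 4 — S = 224.8 * 38.75 ≈ 8711.0 m^2 (5 s.f.)

8711.0 m^2


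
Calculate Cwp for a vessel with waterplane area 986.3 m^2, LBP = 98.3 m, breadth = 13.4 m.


Formula: Cwp = Aw / (L * B)
Step 1 — L * B = 98.3 * 13.4 = 1317.22 m^2
Step 2 — Cwp = 986.3 / 1317.22 ≈ 0.74877 (5 s.f.)

0.74877


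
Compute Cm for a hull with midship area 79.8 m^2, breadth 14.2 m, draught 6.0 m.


Formula: Cm = Am / (B * T)
Step 1 — B * T = 14.2 * 6.0 = 85.2 m^2
Step 2 — Cm = 79.8 / 85.2 ≈ 0.93662 (5 s.f.)

0.93662


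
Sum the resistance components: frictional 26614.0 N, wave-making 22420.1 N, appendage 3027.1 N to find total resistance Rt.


Formula: Rt = Rf + Rw + Ra
Substituting: Rt = 26614.0 + 22420.1 + 3027.1
Result: Rt = 52061.2 N

52061.2 N


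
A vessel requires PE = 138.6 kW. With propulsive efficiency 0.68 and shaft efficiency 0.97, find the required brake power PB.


Formula: PB = PE / (eta_D * eta_S)
Step 1 — combined efficiency = eta_D * eta_S = 0.68 * 0.97 = 0.6596
Step 2 — PB = 138.6 / 0.6596 ≈ 210.13 kW (5 s.f.)

210.13 kW


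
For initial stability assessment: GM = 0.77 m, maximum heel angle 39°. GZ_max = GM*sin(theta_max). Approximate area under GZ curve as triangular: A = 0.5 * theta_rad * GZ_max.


Formula: GZ_max = GM * sin(theta); Area = 0.5 * theta_rad * GZ_max
Step 1 — GZ_max = 0.77 * sin(39°) = 0.77 * 0.62932 = 0.484576 m
Step 2 — theta_rad = 39 * pi/180 = 0.680678 rad
Step 3 — Area = 0.5 * 0.680678 * 0.484576 ≈ 0.16492 m·rad (5 s.f.)

0.16492 m·rad
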